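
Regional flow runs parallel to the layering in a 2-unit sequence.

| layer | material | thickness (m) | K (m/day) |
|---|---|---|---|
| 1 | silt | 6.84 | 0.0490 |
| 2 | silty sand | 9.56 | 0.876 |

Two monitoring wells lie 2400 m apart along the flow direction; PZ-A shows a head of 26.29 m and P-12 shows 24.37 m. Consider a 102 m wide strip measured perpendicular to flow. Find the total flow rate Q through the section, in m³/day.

Flow is parallel to layering, so each bed carries its own Darcy discharge and the transmissivities add.
Σ(K_i·b_i) = 0.0490×6.84 + 0.876×9.56 = 8.710 m²/day.
Hydraulic gradient i = (26.29 − 24.37) / 2400 = 1.92 / 2400 = 0.0008000.
Q = Σ(K_i·b_i) · W · i = 8.710 × 102 × 0.0008000 = 0.7107 m³/day.

0.711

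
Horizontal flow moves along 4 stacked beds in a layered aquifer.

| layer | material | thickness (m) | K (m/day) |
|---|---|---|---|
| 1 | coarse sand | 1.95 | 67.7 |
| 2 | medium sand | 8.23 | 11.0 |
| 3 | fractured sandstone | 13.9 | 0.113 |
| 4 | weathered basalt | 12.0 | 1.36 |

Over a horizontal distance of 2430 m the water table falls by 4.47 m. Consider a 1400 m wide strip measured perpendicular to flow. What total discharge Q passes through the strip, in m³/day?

619

Flow is parallel to layering, so each bed carries its own Darcy discharge and the transmissivities add.
Σ(K_i·b_i) = 67.7×1.95 + 11.0×8.23 + 0.113×13.9 + 1.36×12.0 = 240.4 m²/day.
Hydraulic gradient i = Δh / L = 4.47 / 2430 = 0.001840.
Q = Σ(K_i·b_i) · W · i = 240.4 × 1400 × 0.001840 = 619.2 m³/day.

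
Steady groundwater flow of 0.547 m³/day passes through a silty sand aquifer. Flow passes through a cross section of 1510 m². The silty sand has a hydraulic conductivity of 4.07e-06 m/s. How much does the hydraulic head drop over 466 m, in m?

0.480

Convert K: 4.07e-06 m/s × 86400 = 0.3516 m/day.
From Q = K·A·i, i = Q / (K·A) = 0.547 / (0.3516 × 1510) = 0.001030.
Head loss Δh = i · L = 0.001030 × 466 = 0.4801 m.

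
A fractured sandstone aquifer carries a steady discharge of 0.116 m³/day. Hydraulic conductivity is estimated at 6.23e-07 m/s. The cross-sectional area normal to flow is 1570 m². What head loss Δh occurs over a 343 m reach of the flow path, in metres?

Convert K: 6.23e-07 m/s × 86400 = 0.05383 m/day.
From Q = K·A·i, i = Q / (K·A) = 0.116 / (0.05383 × 1570) = 0.001373.
Head loss Δh = i · L = 0.001373 × 343 = 0.4708 m.

0.471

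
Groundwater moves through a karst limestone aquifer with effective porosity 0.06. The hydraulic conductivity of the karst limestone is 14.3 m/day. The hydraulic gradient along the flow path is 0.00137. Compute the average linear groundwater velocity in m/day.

Hydraulic gradient i = 0.00137.
Darcy flux q = K · i = 14.30 × 0.001370 = 0.01959 m/day.
Seepage velocity v = q / n_e = 0.01959 / 0.06 = 0.3265 m/day.

0.327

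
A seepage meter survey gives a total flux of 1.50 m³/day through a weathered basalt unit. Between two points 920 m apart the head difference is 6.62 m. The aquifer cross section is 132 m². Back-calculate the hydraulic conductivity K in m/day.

Hydraulic gradient i = Δh / L = 6.62 / 920 = 0.007196.
From Q = K·A·i, K = Q / (A·i) = 1.50 / (132.0 × 0.007196) = 1.579 m/day.

1.58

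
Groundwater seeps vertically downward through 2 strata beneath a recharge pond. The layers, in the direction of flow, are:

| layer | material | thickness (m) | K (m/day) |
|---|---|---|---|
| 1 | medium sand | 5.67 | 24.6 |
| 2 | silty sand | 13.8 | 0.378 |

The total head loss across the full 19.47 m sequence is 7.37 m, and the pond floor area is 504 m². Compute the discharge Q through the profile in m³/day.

Flow is perpendicular to layering, so the layers act in series and the equivalent K is the thickness-weighted harmonic mean.
Total thickness L = 5.67 + 13.8 = 19.47 m.
Σ(b_i/K_i) = 5.67/24.6 + 13.8/0.378 = 36.74 d.
K_eq = L / Σ(b_i/K_i) = 19.47 / 36.74 = 0.5300 m/day.
Q = K_eq · A · (Δh/L) = 0.5300 × 504 × (7.37/19.47) = 101.1 m³/day.

101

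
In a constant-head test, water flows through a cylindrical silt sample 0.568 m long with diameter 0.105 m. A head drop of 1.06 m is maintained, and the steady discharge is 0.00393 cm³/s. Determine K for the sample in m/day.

Cross-sectional area A = π·(d/2)² = π × (0.105/2)² = 0.008659 m².
Convert discharge: 0.00393 cm³/s = 3.930e-09 m³/s.
Darcy's law rearranged: K = Q·L / (A·Δh) = 3.930e-09 × 0.568 / (0.008659 × 1.06) = 2.432e-07 m/s = 0.02101 m/day.

0.0210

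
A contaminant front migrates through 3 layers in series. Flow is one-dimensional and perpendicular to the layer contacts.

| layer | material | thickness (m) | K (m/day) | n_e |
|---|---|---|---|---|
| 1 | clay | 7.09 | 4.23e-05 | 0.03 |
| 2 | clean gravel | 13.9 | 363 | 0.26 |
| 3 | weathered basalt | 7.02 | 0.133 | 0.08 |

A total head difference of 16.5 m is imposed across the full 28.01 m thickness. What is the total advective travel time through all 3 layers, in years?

122

With flow normal to the layers, continuity requires the same specific discharge q through every layer.
Σ(b_i/K_i) = 7.09/4.23e-05 + 13.9/363 + 7.02/0.133 = 1.677e+05 d.
q = Δh / Σ(b_i/K_i) = 16.5 / 1.677e+05 = 9.841e-05 m/day.
In each layer the seepage velocity is v_i = q/n_i, so the layer transit time is t_i = b_i·n_i / q:
  layer 1 (clay): t_1 = 7.09 × 0.03 / 9.841e-05 = 2161 d
  layer 2 (clean gravel): t_2 = 13.9 × 0.26 / 9.841e-05 = 36724 d
  layer 3 (weathered basalt): t_3 = 7.02 × 0.08 / 9.841e-05 = 5707 d
Total t = Σ t_i = 44592 days = 122.1 years.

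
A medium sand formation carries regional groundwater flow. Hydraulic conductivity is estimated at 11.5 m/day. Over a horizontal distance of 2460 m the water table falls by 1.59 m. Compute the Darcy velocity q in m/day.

0.00743

Hydraulic gradient i = Δh / L = 1.59 / 2460 = 0.0006463.
Specific discharge q = K · i = 11.50 × 0.0006463 = 0.007433 m/day.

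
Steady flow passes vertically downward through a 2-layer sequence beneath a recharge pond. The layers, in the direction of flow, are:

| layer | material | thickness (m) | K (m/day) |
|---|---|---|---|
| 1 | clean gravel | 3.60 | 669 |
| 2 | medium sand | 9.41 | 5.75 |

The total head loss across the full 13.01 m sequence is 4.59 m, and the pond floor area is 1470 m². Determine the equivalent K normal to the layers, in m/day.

Flow is perpendicular to layering, so the layers act in series and the equivalent K is the thickness-weighted harmonic mean.
Total thickness L = 3.60 + 9.41 = 13.01 m.
Σ(b_i/K_i) = 3.60/669 + 9.41/5.75 = 1.642 d.
K_eq = L / Σ(b_i/K_i) = 13.01 / 1.642 = 7.924 m/day.

7.92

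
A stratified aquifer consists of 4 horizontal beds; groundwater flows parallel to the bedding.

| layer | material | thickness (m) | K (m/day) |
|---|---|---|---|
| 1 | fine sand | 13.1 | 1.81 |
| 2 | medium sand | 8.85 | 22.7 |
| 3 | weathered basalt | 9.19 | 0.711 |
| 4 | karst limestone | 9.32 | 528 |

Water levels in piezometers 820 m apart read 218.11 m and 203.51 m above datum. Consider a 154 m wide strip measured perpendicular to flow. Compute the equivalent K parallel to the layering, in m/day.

Flow is parallel to layering, so each bed carries its own Darcy discharge and the transmissivities add.
Σ(K_i·b_i) = 1.81×13.1 + 22.7×8.85 + 0.711×9.19 + 528×9.32 = 5152 m²/day.
Total thickness b = 40.46 m, so K_eq = Σ(K_i·b_i)/b = 127.3 m/day.

127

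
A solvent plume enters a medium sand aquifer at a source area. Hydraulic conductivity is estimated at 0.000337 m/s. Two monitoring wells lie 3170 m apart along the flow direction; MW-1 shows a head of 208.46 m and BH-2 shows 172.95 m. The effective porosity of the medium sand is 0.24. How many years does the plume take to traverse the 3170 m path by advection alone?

6.39

Convert K: 0.000337 m/s × 86400 = 29.12 m/day.
Hydraulic gradient i = (208.46 − 172.95) / 3170 = 35.51 / 3170 = 0.01120.
Darcy flux q = K · i = 29.12 × 0.01120 = 0.3262 m/day.
Seepage velocity v = q / n_e = 0.3262 / 0.24 = 1.359 m/day.
Travel time t = L / v = 3170 / 1.359 = 2333 days = 6.386 years.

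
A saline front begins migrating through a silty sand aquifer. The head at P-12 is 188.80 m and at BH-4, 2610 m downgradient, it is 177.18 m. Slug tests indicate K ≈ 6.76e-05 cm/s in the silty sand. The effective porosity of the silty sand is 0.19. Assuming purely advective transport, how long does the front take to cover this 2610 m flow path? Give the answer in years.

Convert K: 6.76e-05 cm/s × 864 = 0.05841 m/day.
Hydraulic gradient i = (188.80 − 177.18) / 2610 = 11.62 / 2610 = 0.004452.
Darcy flux q = K · i = 0.05841 × 0.004452 = 0.0002600 m/day.
Seepage velocity v = q / n_e = 0.0002600 / 0.19 = 0.001369 m/day.
Travel time t = L / v = 2610 / 0.001369 = 1.907e+06 days = 5221 years.

5220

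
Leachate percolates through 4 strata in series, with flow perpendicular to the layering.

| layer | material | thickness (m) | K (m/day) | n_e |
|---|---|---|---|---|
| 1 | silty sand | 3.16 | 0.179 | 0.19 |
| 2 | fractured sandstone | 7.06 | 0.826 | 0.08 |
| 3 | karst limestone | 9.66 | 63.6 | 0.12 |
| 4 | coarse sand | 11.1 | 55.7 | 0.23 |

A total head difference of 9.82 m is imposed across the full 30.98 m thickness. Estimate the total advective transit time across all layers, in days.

With flow normal to the layers, continuity requires the same specific discharge q through every layer.
Σ(b_i/K_i) = 3.16/0.179 + 7.06/0.826 + 9.66/63.6 + 11.1/55.7 = 26.55 d.
q = Δh / Σ(b_i/K_i) = 9.82 / 26.55 = 0.3698 m/day.
In each layer the seepage velocity is v_i = q/n_i, so the layer transit time is t_i = b_i·n_i / q:
  layer 1 (silty sand): t_1 = 3.16 × 0.19 / 0.3698 = 1.623 d
  layer 2 (fractured sandstone): t_2 = 7.06 × 0.08 / 0.3698 = 1.527 d
  layer 3 (karst limestone): t_3 = 9.66 × 0.12 / 0.3698 = 3.134 d
  layer 4 (coarse sand): t_4 = 11.1 × 0.23 / 0.3698 = 6.903 d
Total t = Σ t_i = 13.19 days.

13.2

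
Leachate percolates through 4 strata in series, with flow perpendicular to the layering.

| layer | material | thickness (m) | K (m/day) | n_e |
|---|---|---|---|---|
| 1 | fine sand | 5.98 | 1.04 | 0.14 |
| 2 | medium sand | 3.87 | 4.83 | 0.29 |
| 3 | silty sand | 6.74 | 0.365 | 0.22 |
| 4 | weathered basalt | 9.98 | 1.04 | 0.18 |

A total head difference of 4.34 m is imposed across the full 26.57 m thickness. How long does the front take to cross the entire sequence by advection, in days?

41.8

With flow normal to the layers, continuity requires the same specific discharge q through every layer.
Σ(b_i/K_i) = 5.98/1.04 + 3.87/4.83 + 6.74/0.365 + 9.98/1.04 = 34.61 d.
q = Δh / Σ(b_i/K_i) = 4.34 / 34.61 = 0.1254 m/day.
In each layer the seepage velocity is v_i = q/n_i, so the layer transit time is t_i = b_i·n_i / q:
  layer 1 (fine sand): t_1 = 5.98 × 0.14 / 0.1254 = 6.677 d
  layer 2 (medium sand): t_2 = 3.87 × 0.29 / 0.1254 = 8.951 d
  layer 3 (silty sand): t_3 = 6.74 × 0.22 / 0.1254 = 11.83 d
  layer 4 (weathered basalt): t_4 = 9.98 × 0.18 / 0.1254 = 14.33 d
Total t = Σ t_i = 41.78 days.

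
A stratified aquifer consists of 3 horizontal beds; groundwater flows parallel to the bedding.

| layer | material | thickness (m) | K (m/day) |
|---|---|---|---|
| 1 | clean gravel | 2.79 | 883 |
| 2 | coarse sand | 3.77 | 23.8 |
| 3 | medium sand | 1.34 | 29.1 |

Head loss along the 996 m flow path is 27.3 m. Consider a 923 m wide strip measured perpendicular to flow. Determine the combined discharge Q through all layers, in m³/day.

Flow is parallel to layering, so each bed carries its own Darcy discharge and the transmissivities add.
Σ(K_i·b_i) = 883×2.79 + 23.8×3.77 + 29.1×1.34 = 2592 m²/day.
Hydraulic gradient i = Δh / L = 27.3 / 996 = 0.02741.
Q = Σ(K_i·b_i) · W · i = 2592 × 923 × 0.02741 = 65583 m³/day.

65600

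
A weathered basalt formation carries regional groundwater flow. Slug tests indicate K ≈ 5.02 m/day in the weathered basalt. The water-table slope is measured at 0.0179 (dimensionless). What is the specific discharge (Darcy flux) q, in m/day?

Hydraulic gradient i = 0.0179.
Specific discharge q = K · i = 5.020 × 0.01790 = 0.08986 m/day.

0.0899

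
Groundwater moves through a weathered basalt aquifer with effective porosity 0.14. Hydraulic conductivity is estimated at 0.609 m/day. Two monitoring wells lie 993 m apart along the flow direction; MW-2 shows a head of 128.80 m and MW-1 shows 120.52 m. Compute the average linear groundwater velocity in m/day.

0.0363

Hydraulic gradient i = (128.80 − 120.52) / 993 = 8.28 / 993 = 0.008338.
Darcy flux q = K · i = 0.6090 × 0.008338 = 0.005078 m/day.
Seepage velocity v = q / n_e = 0.005078 / 0.14 = 0.03627 m/day.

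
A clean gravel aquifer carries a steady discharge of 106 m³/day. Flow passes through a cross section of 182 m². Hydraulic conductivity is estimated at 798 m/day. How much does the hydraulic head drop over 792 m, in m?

From Q = K·A·i, i = Q / (K·A) = 106 / (798.0 × 182.0) = 0.0007298.
Head loss Δh = i · L = 0.0007298 × 792 = 0.5780 m.

0.578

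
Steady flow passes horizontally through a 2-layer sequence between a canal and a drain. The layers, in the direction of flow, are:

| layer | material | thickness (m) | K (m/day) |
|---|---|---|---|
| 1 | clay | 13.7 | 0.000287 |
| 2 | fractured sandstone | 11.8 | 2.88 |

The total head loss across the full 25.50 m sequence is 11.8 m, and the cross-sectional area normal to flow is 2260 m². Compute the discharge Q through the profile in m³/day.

Flow is perpendicular to layering, so the layers act in series and the equivalent K is the thickness-weighted harmonic mean.
Total thickness L = 13.7 + 11.8 = 25.50 m.
Σ(b_i/K_i) = 13.7/0.000287 + 11.8/2.88 = 47739 d.
K_eq = L / Σ(b_i/K_i) = 25.50 / 47739 = 0.0005342 m/day.
Q = K_eq · A · (Δh/L) = 0.0005342 × 2260 × (11.8/25.50) = 0.5586 m³/day.

0.559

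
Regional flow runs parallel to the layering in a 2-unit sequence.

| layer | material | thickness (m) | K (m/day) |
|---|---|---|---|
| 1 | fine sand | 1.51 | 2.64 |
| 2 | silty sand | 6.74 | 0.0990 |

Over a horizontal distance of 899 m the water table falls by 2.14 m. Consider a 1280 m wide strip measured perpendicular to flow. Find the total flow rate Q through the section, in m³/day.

14.2

Flow is parallel to layering, so each bed carries its own Darcy discharge and the transmissivities add.
Σ(K_i·b_i) = 2.64×1.51 + 0.0990×6.74 = 4.654 m²/day.
Hydraulic gradient i = Δh / L = 2.14 / 899 = 0.002380.
Q = Σ(K_i·b_i) · W · i = 4.654 × 1280 × 0.002380 = 14.18 m³/day.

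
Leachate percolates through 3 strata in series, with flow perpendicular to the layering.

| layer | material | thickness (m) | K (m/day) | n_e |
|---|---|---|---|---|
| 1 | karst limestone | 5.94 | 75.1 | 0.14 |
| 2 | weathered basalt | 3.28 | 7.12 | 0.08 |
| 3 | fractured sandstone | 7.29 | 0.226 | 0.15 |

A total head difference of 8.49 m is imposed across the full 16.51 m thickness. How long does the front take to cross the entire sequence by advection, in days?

With flow normal to the layers, continuity requires the same specific discharge q through every layer.
Σ(b_i/K_i) = 5.94/75.1 + 3.28/7.12 + 7.29/0.226 = 32.80 d.
q = Δh / Σ(b_i/K_i) = 8.49 / 32.80 = 0.2589 m/day.
In each layer the seepage velocity is v_i = q/n_i, so the layer transit time is t_i = b_i·n_i / q:
  layer 1 (karst limestone): t_1 = 5.94 × 0.14 / 0.2589 = 3.212 d
  layer 2 (weathered basalt): t_2 = 3.28 × 0.08 / 0.2589 = 1.014 d
  layer 3 (fractured sandstone): t_3 = 7.29 × 0.15 / 0.2589 = 4.224 d
Total t = Σ t_i = 8.450 days.

8.45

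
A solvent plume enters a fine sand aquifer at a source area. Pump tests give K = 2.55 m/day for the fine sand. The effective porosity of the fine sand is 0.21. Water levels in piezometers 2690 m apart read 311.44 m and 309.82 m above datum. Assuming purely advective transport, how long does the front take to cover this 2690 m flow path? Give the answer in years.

1010

Hydraulic gradient i = (311.44 − 309.82) / 2690 = 1.62 / 2690 = 0.0006022.
Darcy flux q = K · i = 2.550 × 0.0006022 = 0.001536 m/day.
Seepage velocity v = q / n_e = 0.001536 / 0.21 = 0.007313 m/day.
Travel time t = L / v = 2690 / 0.007313 = 3.678e+05 days = 1007 years.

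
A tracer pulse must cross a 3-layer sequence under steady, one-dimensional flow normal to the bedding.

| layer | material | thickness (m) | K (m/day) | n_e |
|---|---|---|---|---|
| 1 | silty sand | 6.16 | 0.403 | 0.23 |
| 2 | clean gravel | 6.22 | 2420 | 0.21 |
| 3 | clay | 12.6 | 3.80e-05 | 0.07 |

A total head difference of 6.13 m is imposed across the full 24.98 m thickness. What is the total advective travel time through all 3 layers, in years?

With flow normal to the layers, continuity requires the same specific discharge q through every layer.
Σ(b_i/K_i) = 6.16/0.403 + 6.22/2420 + 12.6/3.80e-05 = 3.316e+05 d.
q = Δh / Σ(b_i/K_i) = 6.13 / 3.316e+05 = 1.849e-05 m/day.
In each layer the seepage velocity is v_i = q/n_i, so the layer transit time is t_i = b_i·n_i / q:
  layer 1 (silty sand): t_1 = 6.16 × 0.23 / 1.849e-05 = 76640 d
  layer 2 (clean gravel): t_2 = 6.22 × 0.21 / 1.849e-05 = 70657 d
  layer 3 (clay): t_3 = 12.6 × 0.07 / 1.849e-05 = 47711 d
Total t = Σ t_i = 1.950e+05 days = 533.9 years.

534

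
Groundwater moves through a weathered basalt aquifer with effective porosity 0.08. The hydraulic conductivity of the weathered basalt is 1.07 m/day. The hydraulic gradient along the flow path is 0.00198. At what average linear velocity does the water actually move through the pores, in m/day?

0.0265

Hydraulic gradient i = 0.00198.
Darcy flux q = K · i = 1.070 × 0.001980 = 0.002119 m/day.
Seepage velocity v = q / n_e = 0.002119 / 0.08 = 0.02648 m/day.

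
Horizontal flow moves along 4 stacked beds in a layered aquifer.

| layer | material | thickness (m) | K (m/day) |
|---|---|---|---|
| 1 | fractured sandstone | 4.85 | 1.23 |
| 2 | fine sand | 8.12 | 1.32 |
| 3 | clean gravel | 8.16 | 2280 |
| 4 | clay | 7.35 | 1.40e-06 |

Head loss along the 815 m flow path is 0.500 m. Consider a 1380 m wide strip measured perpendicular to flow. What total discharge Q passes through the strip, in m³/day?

15800

Flow is parallel to layering, so each bed carries its own Darcy discharge and the transmissivities add.
Σ(K_i·b_i) = 1.23×4.85 + 1.32×8.12 + 2280×8.16 + 1.40e-06×7.35 = 18621 m²/day.
Hydraulic gradient i = Δh / L = 0.500 / 815 = 0.0006135.
Q = Σ(K_i·b_i) · W · i = 18621 × 1380 × 0.0006135 = 15765 m³/day.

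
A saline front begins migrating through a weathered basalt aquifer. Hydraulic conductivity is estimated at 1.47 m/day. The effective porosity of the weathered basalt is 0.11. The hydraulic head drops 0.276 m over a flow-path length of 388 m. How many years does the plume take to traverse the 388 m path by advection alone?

112

Hydraulic gradient i = Δh / L = 0.276 / 388 = 0.0007113.
Darcy flux q = K · i = 1.470 × 0.0007113 = 0.001046 m/day.
Seepage velocity v = q / n_e = 0.001046 / 0.11 = 0.009506 m/day.
Travel time t = L / v = 388 / 0.009506 = 40816 days = 111.7 years.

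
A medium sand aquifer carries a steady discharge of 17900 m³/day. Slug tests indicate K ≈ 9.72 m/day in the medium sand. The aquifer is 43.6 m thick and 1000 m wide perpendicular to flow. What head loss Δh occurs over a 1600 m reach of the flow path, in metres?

Cross-sectional area A = 1000 × 43.6 = 43600 m².
From Q = K·A·i, i = Q / (K·A) = 17900 / (9.720 × 43600) = 0.04224.
Head loss Δh = i · L = 0.04224 × 1600 = 67.58 m.

67.6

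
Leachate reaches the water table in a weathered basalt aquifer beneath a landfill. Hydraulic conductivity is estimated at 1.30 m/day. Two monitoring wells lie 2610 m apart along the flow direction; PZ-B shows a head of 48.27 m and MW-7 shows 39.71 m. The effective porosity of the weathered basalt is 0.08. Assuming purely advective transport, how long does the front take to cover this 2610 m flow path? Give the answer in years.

134

Hydraulic gradient i = (48.27 − 39.71) / 2610 = 8.56 / 2610 = 0.003280.
Darcy flux q = K · i = 1.300 × 0.003280 = 0.004264 m/day.
Seepage velocity v = q / n_e = 0.004264 / 0.08 = 0.05330 m/day.
Travel time t = L / v = 2610 / 0.05330 = 48973 days = 134.1 years.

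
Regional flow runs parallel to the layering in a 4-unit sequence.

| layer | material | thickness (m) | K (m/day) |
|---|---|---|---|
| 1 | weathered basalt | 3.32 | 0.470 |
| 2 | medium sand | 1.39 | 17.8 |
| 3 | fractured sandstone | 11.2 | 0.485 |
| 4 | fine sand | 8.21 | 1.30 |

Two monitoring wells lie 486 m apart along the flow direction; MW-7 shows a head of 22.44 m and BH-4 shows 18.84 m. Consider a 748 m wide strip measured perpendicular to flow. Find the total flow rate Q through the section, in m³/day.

235

Flow is parallel to layering, so each bed carries its own Darcy discharge and the transmissivities add.
Σ(K_i·b_i) = 0.470×3.32 + 17.8×1.39 + 0.485×11.2 + 1.30×8.21 = 42.41 m²/day.
Hydraulic gradient i = (22.44 − 18.84) / 486 = 3.6 / 486 = 0.007407.
Q = Σ(K_i·b_i) · W · i = 42.41 × 748 × 0.007407 = 235.0 m³/day.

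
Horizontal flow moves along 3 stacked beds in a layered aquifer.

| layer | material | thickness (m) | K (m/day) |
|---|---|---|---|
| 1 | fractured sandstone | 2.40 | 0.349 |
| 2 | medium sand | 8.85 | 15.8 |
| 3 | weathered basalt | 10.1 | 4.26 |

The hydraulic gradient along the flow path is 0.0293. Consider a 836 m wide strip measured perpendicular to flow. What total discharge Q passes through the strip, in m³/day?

Flow is parallel to layering, so each bed carries its own Darcy discharge and the transmissivities add.
Σ(K_i·b_i) = 0.349×2.40 + 15.8×8.85 + 4.26×10.1 = 183.7 m²/day.
Hydraulic gradient i = 0.0293.
Q = Σ(K_i·b_i) · W · i = 183.7 × 836 × 0.02930 = 4500 m³/day.

4500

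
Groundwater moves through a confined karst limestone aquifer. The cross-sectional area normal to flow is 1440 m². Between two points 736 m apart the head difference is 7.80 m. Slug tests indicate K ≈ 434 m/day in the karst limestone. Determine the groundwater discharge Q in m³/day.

6620

Hydraulic gradient i = Δh / L = 7.80 / 736 = 0.01060.
Darcy's law: Q = K · A · i = 434.0 × 1440 × 0.01060 = 6623 m³/day.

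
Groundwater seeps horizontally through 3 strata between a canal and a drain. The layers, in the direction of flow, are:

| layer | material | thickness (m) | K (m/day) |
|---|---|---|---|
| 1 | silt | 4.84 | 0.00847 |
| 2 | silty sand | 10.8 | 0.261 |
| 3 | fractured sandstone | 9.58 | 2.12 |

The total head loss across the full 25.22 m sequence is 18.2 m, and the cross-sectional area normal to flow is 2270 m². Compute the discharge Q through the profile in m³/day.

66.9

Flow is perpendicular to layering, so the layers act in series and the equivalent K is the thickness-weighted harmonic mean.
Total thickness L = 4.84 + 10.8 + 9.58 = 25.22 m.
Σ(b_i/K_i) = 4.84/0.00847 + 10.8/0.261 + 9.58/2.12 = 617.3 d.
K_eq = L / Σ(b_i/K_i) = 25.22 / 617.3 = 0.04085 m/day.
Q = K_eq · A · (Δh/L) = 0.04085 × 2270 × (18.2/25.22) = 66.92 m³/day.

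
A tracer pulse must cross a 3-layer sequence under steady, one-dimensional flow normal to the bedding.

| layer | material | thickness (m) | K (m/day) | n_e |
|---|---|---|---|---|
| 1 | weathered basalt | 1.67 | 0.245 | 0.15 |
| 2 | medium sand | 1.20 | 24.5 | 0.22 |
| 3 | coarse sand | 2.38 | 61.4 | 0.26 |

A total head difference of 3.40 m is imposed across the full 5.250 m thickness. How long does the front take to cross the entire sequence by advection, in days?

With flow normal to the layers, continuity requires the same specific discharge q through every layer.
Σ(b_i/K_i) = 1.67/0.245 + 1.20/24.5 + 2.38/61.4 = 6.904 d.
q = Δh / Σ(b_i/K_i) = 3.40 / 6.904 = 0.4925 m/day.
In each layer the seepage velocity is v_i = q/n_i, so the layer transit time is t_i = b_i·n_i / q:
  layer 1 (weathered basalt): t_1 = 1.67 × 0.15 / 0.4925 = 0.5087 d
  layer 2 (medium sand): t_2 = 1.20 × 0.22 / 0.4925 = 0.5361 d
  layer 3 (coarse sand): t_3 = 2.38 × 0.26 / 0.4925 = 1.257 d
Total t = Σ t_i = 2.301 days.

2.30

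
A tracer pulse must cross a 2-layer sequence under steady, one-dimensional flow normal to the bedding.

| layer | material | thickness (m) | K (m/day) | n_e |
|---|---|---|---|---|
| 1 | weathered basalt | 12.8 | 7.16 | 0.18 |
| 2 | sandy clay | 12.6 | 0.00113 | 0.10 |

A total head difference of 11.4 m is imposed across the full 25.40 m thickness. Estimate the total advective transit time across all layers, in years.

With flow normal to the layers, continuity requires the same specific discharge q through every layer.
Σ(b_i/K_i) = 12.8/7.16 + 12.6/0.00113 = 11152 d.
q = Δh / Σ(b_i/K_i) = 11.4 / 11152 = 0.001022 m/day.
In each layer the seepage velocity is v_i = q/n_i, so the layer transit time is t_i = b_i·n_i / q:
  layer 1 (weathered basalt): t_1 = 12.8 × 0.18 / 0.001022 = 2254 d
  layer 2 (sandy clay): t_2 = 12.6 × 0.10 / 0.001022 = 1233 d
Total t = Σ t_i = 3487 days = 9.546 years.

9.55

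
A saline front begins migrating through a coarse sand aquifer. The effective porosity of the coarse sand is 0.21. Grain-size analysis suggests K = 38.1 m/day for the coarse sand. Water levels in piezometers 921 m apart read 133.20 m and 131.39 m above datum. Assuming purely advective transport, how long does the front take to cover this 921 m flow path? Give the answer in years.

Hydraulic gradient i = (133.20 − 131.39) / 921 = 1.81 / 921 = 0.001965.
Darcy flux q = K · i = 38.10 × 0.001965 = 0.07488 m/day.
Seepage velocity v = q / n_e = 0.07488 / 0.21 = 0.3566 m/day.
Travel time t = L / v = 921 / 0.3566 = 2583 days = 7.072 years.

7.07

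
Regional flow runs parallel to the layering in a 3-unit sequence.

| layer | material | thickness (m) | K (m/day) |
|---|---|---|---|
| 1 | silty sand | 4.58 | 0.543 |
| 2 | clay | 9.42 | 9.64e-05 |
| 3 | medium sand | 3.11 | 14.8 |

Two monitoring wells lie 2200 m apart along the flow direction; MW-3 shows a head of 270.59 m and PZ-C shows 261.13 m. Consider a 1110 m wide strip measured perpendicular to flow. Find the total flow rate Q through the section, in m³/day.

232

Flow is parallel to layering, so each bed carries its own Darcy discharge and the transmissivities add.
Σ(K_i·b_i) = 0.543×4.58 + 9.64e-05×9.42 + 14.8×3.11 = 48.52 m²/day.
Hydraulic gradient i = (270.59 − 261.13) / 2200 = 9.46 / 2200 = 0.004300.
Q = Σ(K_i·b_i) · W · i = 48.52 × 1110 × 0.004300 = 231.6 m³/day.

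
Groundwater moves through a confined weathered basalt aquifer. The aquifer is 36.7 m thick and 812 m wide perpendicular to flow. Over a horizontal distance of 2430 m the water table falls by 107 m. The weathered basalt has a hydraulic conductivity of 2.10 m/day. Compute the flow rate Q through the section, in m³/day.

2760

Cross-sectional area A = 812 × 36.7 = 29800 m².
Hydraulic gradient i = Δh / L = 107 / 2430 = 0.04403.
Darcy's law: Q = K · A · i = 2.100 × 29800 × 0.04403 = 2756 m³/day.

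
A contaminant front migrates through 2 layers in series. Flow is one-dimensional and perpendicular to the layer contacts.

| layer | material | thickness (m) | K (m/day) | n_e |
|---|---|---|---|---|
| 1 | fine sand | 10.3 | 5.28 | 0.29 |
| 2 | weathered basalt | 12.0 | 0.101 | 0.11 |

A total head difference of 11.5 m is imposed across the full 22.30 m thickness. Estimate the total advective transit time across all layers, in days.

45.2

With flow normal to the layers, continuity requires the same specific discharge q through every layer.
Σ(b_i/K_i) = 10.3/5.28 + 12.0/0.101 = 120.8 d.
q = Δh / Σ(b_i/K_i) = 11.5 / 120.8 = 0.09523 m/day.
In each layer the seepage velocity is v_i = q/n_i, so the layer transit time is t_i = b_i·n_i / q:
  layer 1 (fine sand): t_1 = 10.3 × 0.29 / 0.09523 = 31.37 d
  layer 2 (weathered basalt): t_2 = 12.0 × 0.11 / 0.09523 = 13.86 d
Total t = Σ t_i = 45.23 days.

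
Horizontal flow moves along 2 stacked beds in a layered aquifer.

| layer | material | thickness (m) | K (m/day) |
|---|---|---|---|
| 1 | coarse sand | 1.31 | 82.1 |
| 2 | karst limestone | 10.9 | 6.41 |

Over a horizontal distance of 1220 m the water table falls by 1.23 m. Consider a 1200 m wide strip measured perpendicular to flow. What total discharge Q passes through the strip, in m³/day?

215

Flow is parallel to layering, so each bed carries its own Darcy discharge and the transmissivities add.
Σ(K_i·b_i) = 82.1×1.31 + 6.41×10.9 = 177.4 m²/day.
Hydraulic gradient i = Δh / L = 1.23 / 1220 = 0.001008.
Q = Σ(K_i·b_i) · W · i = 177.4 × 1200 × 0.001008 = 214.6 m³/day.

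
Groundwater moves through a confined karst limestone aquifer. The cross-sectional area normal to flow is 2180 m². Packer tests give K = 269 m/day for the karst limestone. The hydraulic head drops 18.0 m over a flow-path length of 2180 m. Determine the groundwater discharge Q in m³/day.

4840

Hydraulic gradient i = Δh / L = 18.0 / 2180 = 0.008257.
Darcy's law: Q = K · A · i = 269.0 × 2180 × 0.008257 = 4842 m³/day.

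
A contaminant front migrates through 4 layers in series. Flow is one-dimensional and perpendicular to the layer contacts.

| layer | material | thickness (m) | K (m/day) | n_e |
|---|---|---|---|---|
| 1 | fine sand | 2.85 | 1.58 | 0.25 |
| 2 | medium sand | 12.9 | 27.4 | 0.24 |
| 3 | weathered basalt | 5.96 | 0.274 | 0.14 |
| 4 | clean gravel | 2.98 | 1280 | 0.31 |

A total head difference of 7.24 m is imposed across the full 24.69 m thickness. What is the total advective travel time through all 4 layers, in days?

With flow normal to the layers, continuity requires the same specific discharge q through every layer.
Σ(b_i/K_i) = 2.85/1.58 + 12.9/27.4 + 5.96/0.274 + 2.98/1280 = 24.03 d.
q = Δh / Σ(b_i/K_i) = 7.24 / 24.03 = 0.3013 m/day.
In each layer the seepage velocity is v_i = q/n_i, so the layer transit time is t_i = b_i·n_i / q:
  layer 1 (fine sand): t_1 = 2.85 × 0.25 / 0.3013 = 2.365 d
  layer 2 (medium sand): t_2 = 12.9 × 0.24 / 0.3013 = 10.28 d
  layer 3 (weathered basalt): t_3 = 5.96 × 0.14 / 0.3013 = 2.769 d
  layer 4 (clean gravel): t_4 = 2.98 × 0.31 / 0.3013 = 3.066 d
Total t = Σ t_i = 18.48 days.

18.5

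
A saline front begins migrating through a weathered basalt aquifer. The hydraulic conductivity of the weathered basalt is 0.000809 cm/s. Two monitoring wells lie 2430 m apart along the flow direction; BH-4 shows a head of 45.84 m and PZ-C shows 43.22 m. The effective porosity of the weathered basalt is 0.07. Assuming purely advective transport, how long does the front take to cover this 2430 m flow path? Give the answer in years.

Convert K: 0.000809 cm/s × 864 = 0.6990 m/day.
Hydraulic gradient i = (45.84 − 43.22) / 2430 = 2.62 / 2430 = 0.001078.
Darcy flux q = K · i = 0.6990 × 0.001078 = 0.0007536 m/day.
Seepage velocity v = q / n_e = 0.0007536 / 0.07 = 0.01077 m/day.
Travel time t = L / v = 2430 / 0.01077 = 2.257e+05 days = 618.0 years.

618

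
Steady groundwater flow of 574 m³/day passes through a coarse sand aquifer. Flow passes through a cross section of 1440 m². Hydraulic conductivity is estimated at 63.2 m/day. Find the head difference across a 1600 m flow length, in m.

10.1

From Q = K·A·i, i = Q / (K·A) = 574 / (63.20 × 1440) = 0.006307.
Head loss Δh = i · L = 0.006307 × 1600 = 10.09 m.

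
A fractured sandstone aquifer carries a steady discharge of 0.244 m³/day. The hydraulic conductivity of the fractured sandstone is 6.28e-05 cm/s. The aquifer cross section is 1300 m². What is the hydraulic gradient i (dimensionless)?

0.00346

Convert K: 6.28e-05 cm/s × 864 = 0.05426 m/day.
From Q = K·A·i, i = Q / (K·A) = 0.244 / (0.05426 × 1300) = 0.003459.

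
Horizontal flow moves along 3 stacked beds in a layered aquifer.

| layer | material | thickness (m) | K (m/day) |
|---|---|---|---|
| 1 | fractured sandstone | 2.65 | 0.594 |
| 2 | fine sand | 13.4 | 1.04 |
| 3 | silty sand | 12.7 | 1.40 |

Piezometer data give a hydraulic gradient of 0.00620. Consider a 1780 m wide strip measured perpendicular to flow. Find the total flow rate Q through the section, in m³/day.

Flow is parallel to layering, so each bed carries its own Darcy discharge and the transmissivities add.
Σ(K_i·b_i) = 0.594×2.65 + 1.04×13.4 + 1.40×12.7 = 33.29 m²/day.
Hydraulic gradient i = 0.00620.
Q = Σ(K_i·b_i) · W · i = 33.29 × 1780 × 0.006200 = 367.4 m³/day.

367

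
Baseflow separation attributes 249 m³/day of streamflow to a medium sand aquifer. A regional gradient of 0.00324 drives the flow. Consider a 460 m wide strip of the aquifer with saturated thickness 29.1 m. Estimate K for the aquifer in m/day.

Cross-sectional area A = 460 × 29.1 = 13386 m².
Hydraulic gradient i = 0.00324.
From Q = K·A·i, K = Q / (A·i) = 249 / (13386 × 0.003240) = 5.741 m/day.

5.74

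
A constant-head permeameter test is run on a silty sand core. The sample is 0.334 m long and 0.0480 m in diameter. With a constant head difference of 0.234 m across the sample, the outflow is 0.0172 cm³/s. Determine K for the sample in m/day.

Cross-sectional area A = π·(d/2)² = π × (0.0480/2)² = 0.001810 m².
Convert discharge: 0.0172 cm³/s = 1.720e-08 m³/s.
Darcy's law rearranged: K = Q·L / (A·Δh) = 1.720e-08 × 0.334 / (0.001810 × 0.234) = 1.357e-05 m/s = 1.172 m/day.

1.17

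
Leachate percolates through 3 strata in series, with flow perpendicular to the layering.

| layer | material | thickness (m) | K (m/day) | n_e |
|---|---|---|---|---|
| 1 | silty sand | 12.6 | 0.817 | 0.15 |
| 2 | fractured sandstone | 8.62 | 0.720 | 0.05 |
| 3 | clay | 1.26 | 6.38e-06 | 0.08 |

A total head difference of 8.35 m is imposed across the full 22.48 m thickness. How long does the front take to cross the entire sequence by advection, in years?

157

With flow normal to the layers, continuity requires the same specific discharge q through every layer.
Σ(b_i/K_i) = 12.6/0.817 + 8.62/0.720 + 1.26/6.38e-06 = 1.975e+05 d.
q = Δh / Σ(b_i/K_i) = 8.35 / 1.975e+05 = 4.227e-05 m/day.
In each layer the seepage velocity is v_i = q/n_i, so the layer transit time is t_i = b_i·n_i / q:
  layer 1 (silty sand): t_1 = 12.6 × 0.15 / 4.227e-05 = 44708 d
  layer 2 (fractured sandstone): t_2 = 8.62 × 0.05 / 4.227e-05 = 10195 d
  layer 3 (clay): t_3 = 1.26 × 0.08 / 4.227e-05 = 2384 d
Total t = Σ t_i = 57288 days = 156.8 years.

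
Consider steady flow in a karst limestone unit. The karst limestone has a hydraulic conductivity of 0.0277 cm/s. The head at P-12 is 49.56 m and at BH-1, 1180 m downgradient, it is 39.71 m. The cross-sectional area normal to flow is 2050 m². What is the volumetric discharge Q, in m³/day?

410

Convert K: 0.0277 cm/s × 864 = 23.93 m/day.
Hydraulic gradient i = (49.56 − 39.71) / 1180 = 9.85 / 1180 = 0.008347.
Darcy's law: Q = K · A · i = 23.93 × 2050 × 0.008347 = 409.5 m³/day.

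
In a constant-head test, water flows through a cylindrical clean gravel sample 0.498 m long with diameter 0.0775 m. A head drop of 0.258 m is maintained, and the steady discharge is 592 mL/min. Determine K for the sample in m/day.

349

Cross-sectional area A = π·(d/2)² = π × (0.0775/2)² = 0.004717 m².
Convert discharge: 592 mL/min = 9.867e-06 m³/s.
Darcy's law rearranged: K = Q·L / (A·Δh) = 9.867e-06 × 0.498 / (0.004717 × 0.258) = 0.004037 m/s = 348.8 m/day.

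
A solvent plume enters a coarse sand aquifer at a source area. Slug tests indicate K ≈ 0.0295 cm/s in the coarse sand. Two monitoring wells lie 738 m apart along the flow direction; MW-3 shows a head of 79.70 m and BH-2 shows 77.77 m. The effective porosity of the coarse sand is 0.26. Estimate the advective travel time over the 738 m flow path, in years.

Convert K: 0.0295 cm/s × 864 = 25.49 m/day.
Hydraulic gradient i = (79.70 − 77.77) / 738 = 1.93 / 738 = 0.002615.
Darcy flux q = K · i = 25.49 × 0.002615 = 0.06666 m/day.
Seepage velocity v = q / n_e = 0.06666 / 0.26 = 0.2564 m/day.
Travel time t = L / v = 738 / 0.2564 = 2879 days = 7.881 years.

7.88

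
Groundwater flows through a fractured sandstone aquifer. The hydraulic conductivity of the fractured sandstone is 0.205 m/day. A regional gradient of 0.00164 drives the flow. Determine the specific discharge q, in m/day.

Hydraulic gradient i = 0.00164.
Specific discharge q = K · i = 0.2050 × 0.001640 = 0.0003362 m/day.

0.000336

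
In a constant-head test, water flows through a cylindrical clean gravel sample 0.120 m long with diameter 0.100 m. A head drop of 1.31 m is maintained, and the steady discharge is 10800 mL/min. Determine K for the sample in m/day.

181

Cross-sectional area A = π·(d/2)² = π × (0.100/2)² = 0.007854 m².
Convert discharge: 10800 mL/min = 0.0001800 m³/s.
Darcy's law rearranged: K = Q·L / (A·Δh) = 0.0001800 × 0.120 / (0.007854 × 1.31) = 0.002099 m/s = 181.4 m/day.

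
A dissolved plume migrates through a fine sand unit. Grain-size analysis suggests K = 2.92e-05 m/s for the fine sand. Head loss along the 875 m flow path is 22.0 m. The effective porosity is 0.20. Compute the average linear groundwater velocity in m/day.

Convert K: 2.92e-05 m/s × 86400 = 2.523 m/day.
Hydraulic gradient i = Δh / L = 22.0 / 875 = 0.02514.
Darcy flux q = K · i = 2.523 × 0.02514 = 0.06343 m/day.
Seepage velocity v = q / n_e = 0.06343 / 0.20 = 0.3172 m/day.

0.317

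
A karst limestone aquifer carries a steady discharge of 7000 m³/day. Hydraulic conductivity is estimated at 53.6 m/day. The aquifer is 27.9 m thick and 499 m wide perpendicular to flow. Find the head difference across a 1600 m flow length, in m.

15.0

Cross-sectional area A = 499 × 27.9 = 13922 m².
From Q = K·A·i, i = Q / (K·A) = 7000 / (53.60 × 13922) = 0.009381.
Head loss Δh = i · L = 0.009381 × 1600 = 15.01 m.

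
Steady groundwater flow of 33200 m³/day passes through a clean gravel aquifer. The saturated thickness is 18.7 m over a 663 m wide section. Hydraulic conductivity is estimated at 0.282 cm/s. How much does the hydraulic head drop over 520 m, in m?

Convert K: 0.282 cm/s × 864 = 243.6 m/day.
Cross-sectional area A = 663 × 18.7 = 12398 m².
From Q = K·A·i, i = Q / (K·A) = 33200 / (243.6 × 12398) = 0.01099.
Head loss Δh = i · L = 0.01099 × 520 = 5.715 m.

5.72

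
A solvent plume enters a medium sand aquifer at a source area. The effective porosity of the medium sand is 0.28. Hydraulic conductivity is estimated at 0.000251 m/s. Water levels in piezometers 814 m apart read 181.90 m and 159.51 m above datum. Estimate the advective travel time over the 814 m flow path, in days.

Convert K: 0.000251 m/s × 86400 = 21.69 m/day.
Hydraulic gradient i = (181.90 − 159.51) / 814 = 22.39 / 814 = 0.02751.
Darcy flux q = K · i = 21.69 × 0.02751 = 0.5965 m/day.
Seepage velocity v = q / n_e = 0.5965 / 0.28 = 2.130 m/day.
Travel time t = L / v = 814 / 2.130 = 382.1 days.

382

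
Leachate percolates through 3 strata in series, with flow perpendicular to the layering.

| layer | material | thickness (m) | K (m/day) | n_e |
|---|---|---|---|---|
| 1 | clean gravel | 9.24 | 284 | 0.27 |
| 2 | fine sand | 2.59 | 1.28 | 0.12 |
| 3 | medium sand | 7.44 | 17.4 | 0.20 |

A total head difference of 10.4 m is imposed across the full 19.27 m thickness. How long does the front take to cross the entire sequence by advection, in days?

1.03

With flow normal to the layers, continuity requires the same specific discharge q through every layer.
Σ(b_i/K_i) = 9.24/284 + 2.59/1.28 + 7.44/17.4 = 2.484 d.
q = Δh / Σ(b_i/K_i) = 10.4 / 2.484 = 4.188 m/day.
In each layer the seepage velocity is v_i = q/n_i, so the layer transit time is t_i = b_i·n_i / q:
  layer 1 (clean gravel): t_1 = 9.24 × 0.27 / 4.188 = 0.5958 d
  layer 2 (fine sand): t_2 = 2.59 × 0.12 / 4.188 = 0.07422 d
  layer 3 (medium sand): t_3 = 7.44 × 0.20 / 4.188 = 0.3553 d
Total t = Σ t_i = 1.025 days.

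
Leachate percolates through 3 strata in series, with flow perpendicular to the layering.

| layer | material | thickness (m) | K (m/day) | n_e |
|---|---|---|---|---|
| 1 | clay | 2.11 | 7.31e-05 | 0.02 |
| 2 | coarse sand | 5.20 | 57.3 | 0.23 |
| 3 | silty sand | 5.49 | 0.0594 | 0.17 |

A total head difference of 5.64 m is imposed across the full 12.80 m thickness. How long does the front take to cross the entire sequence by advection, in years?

30.5

With flow normal to the layers, continuity requires the same specific discharge q through every layer.
Σ(b_i/K_i) = 2.11/7.31e-05 + 5.20/57.3 + 5.49/0.0594 = 28957 d.
q = Δh / Σ(b_i/K_i) = 5.64 / 28957 = 0.0001948 m/day.
In each layer the seepage velocity is v_i = q/n_i, so the layer transit time is t_i = b_i·n_i / q:
  layer 1 (clay): t_1 = 2.11 × 0.02 / 0.0001948 = 216.7 d
  layer 2 (coarse sand): t_2 = 5.20 × 0.23 / 0.0001948 = 6141 d
  layer 3 (silty sand): t_3 = 5.49 × 0.17 / 0.0001948 = 4792 d
Total t = Σ t_i = 11149 days = 30.52 years.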